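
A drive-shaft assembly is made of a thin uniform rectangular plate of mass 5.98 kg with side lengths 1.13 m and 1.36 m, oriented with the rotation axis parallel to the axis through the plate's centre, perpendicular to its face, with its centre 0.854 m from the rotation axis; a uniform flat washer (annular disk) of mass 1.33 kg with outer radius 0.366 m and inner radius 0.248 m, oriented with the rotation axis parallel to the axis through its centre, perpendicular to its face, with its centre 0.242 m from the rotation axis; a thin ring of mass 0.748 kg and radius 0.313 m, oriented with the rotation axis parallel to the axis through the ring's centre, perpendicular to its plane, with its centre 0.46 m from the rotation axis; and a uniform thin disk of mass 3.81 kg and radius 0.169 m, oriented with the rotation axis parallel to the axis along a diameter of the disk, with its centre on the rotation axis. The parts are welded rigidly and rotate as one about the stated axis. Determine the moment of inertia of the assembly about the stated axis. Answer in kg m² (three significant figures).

Rectangular plate: I_cm = (1/12)M(a²+b²) = (1/12)(5.98)[(1.13)² + (1.36)²] = 1.558 kg m²; centre at d = 0.854 m, so I = I_cm + Md² gives I = 1.558 + (5.98)(0.854)² = 5.9193 kg m².
Annular disk: I_cm = (1/2)M(R²+r²) = (1/2)(1.33)[(0.366)² + (0.248)²] = 0.12998 kg m²; centre at d = 0.242 m, so I = I_cm + Md² gives I = 0.12998 + (1.33)(0.242)² = 0.20787 kg m².
Thin ring: I_cm = MR² = (0.748)(0.313)² = 0.073281 kg m²; centre at d = 0.46 m, so I = I_cm + Md² gives I = 0.073281 + (0.748)(0.46)² = 0.23156 kg m².
Thin disk: I_cm = (1/4)MR² = (1/4)(3.81)(0.169)² = 0.027204 kg m²; axis through the centre, so I = 0.027204 kg m².
Total I = 5.9193 + 0.20787 + 0.23156 + 0.027204 = 6.386 kg m².

6.39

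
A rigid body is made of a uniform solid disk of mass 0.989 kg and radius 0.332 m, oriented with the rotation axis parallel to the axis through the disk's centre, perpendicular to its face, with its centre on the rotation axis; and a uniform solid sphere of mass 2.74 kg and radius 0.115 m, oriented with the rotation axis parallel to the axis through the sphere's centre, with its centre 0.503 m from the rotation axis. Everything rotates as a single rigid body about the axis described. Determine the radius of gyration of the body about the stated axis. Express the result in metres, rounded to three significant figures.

Solid disk: I_cm = (1/2)MR² = (1/2)(0.989)(0.332)² = 0.054506 kg m^2; axis through the centre, so I = 0.054506 kg m^2.
Solid sphere: I_cm = (2/5)MR² = (2/5)(2.74)(0.115)² = 0.014495 kg m^2; centre at d = 0.503 m, so I = I_cm + Md² gives I = 0.014495 + (2.74)(0.503)² = 0.70774 kg m^2.
Total I = 0.76225 kg m^2; total mass M = 3.729 kg.
k = √(I/M) = √(0.76225/3.729) = 0.45212 m.

0.452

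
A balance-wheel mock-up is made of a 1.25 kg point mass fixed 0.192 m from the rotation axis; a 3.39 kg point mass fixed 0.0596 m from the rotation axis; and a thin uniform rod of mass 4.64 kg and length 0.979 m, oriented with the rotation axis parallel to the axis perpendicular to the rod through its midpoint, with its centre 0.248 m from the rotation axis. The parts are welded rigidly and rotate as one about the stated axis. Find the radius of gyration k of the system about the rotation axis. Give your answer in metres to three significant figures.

0.277

Point mass: I_cm = 0; centre at d = 0.192 m, so the parallel axis theorem gives I = 0 + (1.25)(0.192)² = 0.04608 kg m^2.
Point mass: I_cm = 0; centre at d = 0.0596 m, so the parallel axis theorem gives I = 0 + (3.39)(0.0596)² = 0.012042 kg m^2.
Thin rod: I_cm = (1/12)ML² = (1/12)(4.64)(0.979)² = 0.3706 kg m^2; centre at d = 0.248 m, so the parallel axis theorem gives I = 0.3706 + (4.64)(0.248)² = 0.65598 kg m^2.
Total I = 0.7141 kg m^2; total mass M = 9.28 kg.
k = √(I/M) = √(0.7141/9.28) = 0.2774 m.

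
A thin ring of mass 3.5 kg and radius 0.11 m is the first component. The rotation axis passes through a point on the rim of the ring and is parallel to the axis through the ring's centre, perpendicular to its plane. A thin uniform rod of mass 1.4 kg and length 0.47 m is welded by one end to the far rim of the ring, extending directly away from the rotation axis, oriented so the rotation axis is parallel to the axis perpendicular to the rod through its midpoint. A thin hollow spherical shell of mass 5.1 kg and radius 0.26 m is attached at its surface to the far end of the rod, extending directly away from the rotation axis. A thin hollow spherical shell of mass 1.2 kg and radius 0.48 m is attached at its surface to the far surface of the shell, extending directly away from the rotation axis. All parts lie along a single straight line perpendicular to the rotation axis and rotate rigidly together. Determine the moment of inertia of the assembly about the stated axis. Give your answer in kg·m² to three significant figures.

8.84

Thin ring: I_cm = MR² = (3.5)(0.11)² = 0.04235 kg·m²; centre at d = 0.11 m, so I = I_cm + Md² gives I = 0.04235 + (3.5)(0.11)² = 0.0847 kg·m².
Thin rod: I_cm = (1/12)ML² = (1/12)(1.4)(0.47)² = 0.025772 kg·m²; centre at d = 0.11 + 0.11 + 0.235 = 0.455 m, so I = I_cm + Md² gives I = 0.025772 + (1.4)(0.455)² = 0.31561 kg·m².
Spherical shell: I_cm = (2/3)MR² = (2/3)(5.1)(0.26)² = 0.22984 kg·m²; centre at d = 0.11 + 0.11 + 0.235 + 0.235 + 0.26 = 0.95 m, so I = I_cm + Md² gives I = 0.22984 + (5.1)(0.95)² = 4.8326 kg·m².
Spherical shell: I_cm = (2/3)MR² = (2/3)(1.2)(0.48)² = 0.18432 kg·m²; centre at d = 0.11 + 0.11 + 0.235 + 0.235 + 0.26 + 0.26 + 0.48 = 1.69 m, so I = I_cm + Md² gives I = 0.18432 + (1.2)(1.69)² = 3.6116 kg·m².
Total I = 0.0847 + 0.31561 + 4.8326 + 3.6116 = 8.8445 kg·m².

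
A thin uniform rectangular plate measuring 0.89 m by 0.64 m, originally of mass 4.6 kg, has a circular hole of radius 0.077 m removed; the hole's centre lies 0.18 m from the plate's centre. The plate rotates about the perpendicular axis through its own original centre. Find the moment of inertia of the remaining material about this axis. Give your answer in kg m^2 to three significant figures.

Unpierced body about its centre: I₀ = (1/12)M(a²+b²) = (1/12)(4.6)[(0.89)² + (0.64)²] = 0.46065 kg m^2.
The removed disk has mass m = M·πr²/(ab) = (4.6)·π(0.077)²/(0.89·0.64) = 0.15042 kg (same uniform areal density).
Its moment of inertia about the rotation axis (parallel-axis theorem): I_hole = (1/2)mr² + md² = (1/2)(0.15042)(0.077)² + (0.15042)(0.18)² = 0.0053197 kg m^2.
Treating the hole as negative mass, I = I₀ − I_hole = 0.46065 − 0.0053197 = 0.45533 kg m^2.

0.455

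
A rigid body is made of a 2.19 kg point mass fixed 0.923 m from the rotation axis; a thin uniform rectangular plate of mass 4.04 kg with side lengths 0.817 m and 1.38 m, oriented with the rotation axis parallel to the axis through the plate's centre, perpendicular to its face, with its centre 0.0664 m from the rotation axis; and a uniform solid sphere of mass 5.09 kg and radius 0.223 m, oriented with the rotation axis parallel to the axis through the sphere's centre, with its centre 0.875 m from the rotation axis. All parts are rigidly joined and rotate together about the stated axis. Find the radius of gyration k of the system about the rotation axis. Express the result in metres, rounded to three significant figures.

0.772

Point mass: I_cm = 0; centre at d = 0.923 m, so I = I_cm + Md² gives I = 0 + (2.19)(0.923)² = 1.8657 kg m^2.
Rectangular plate: I_cm = (1/12)M(a²+b²) = (1/12)(4.04)[(0.817)² + (1.38)²] = 0.86587 kg m^2; centre at d = 0.0664 m, so I = I_cm + Md² gives I = 0.86587 + (4.04)(0.0664)² = 0.88368 kg m^2.
Solid sphere: I_cm = (2/5)MR² = (2/5)(5.09)(0.223)² = 0.10125 kg m^2; centre at d = 0.875 m, so I = I_cm + Md² gives I = 0.10125 + (5.09)(0.875)² = 3.9983 kg m^2.
Total I = 6.7477 kg m^2; total mass M = 11.32 kg.
k = √(I/M) = √(6.7477/11.32) = 0.77207 m.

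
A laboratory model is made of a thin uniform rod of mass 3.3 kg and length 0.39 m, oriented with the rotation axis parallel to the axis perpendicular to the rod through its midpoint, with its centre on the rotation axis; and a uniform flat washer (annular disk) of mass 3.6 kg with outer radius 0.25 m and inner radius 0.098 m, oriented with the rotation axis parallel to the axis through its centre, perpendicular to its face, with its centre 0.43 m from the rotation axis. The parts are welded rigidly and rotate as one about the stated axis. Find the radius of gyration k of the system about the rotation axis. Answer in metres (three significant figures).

0.348

Thin rod: I_cm = (1/12)ML² = (1/12)(3.3)(0.39)² = 0.041827 kg·m²; axis through the centre, so I = 0.041827 kg·m².
Annular disk: I_cm = (1/2)M(R²+r²) = (1/2)(3.6)[(0.25)² + (0.098)²] = 0.12979 kg·m²; centre at d = 0.43 m, so the parallel axis theorem gives I = 0.12979 + (3.6)(0.43)² = 0.79543 kg·m².
Total I = 0.83725 kg·m²; total mass M = 6.9 kg.
k = √(I/M) = √(0.83725/6.9) = 0.34834 m.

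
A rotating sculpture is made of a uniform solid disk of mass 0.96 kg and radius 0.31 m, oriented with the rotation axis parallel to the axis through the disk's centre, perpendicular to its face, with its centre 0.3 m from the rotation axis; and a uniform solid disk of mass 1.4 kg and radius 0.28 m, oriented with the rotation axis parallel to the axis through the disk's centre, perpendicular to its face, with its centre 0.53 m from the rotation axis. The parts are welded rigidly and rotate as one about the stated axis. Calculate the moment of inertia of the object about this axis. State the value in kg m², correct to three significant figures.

0.581

Solid disk: I_cm = (1/2)MR² = (1/2)(0.96)(0.31)² = 0.046128 kg m²; centre at d = 0.3 m, so the parallel axis theorem gives I = 0.046128 + (0.96)(0.3)² = 0.13253 kg m².
Solid disk: I_cm = (1/2)MR² = (1/2)(1.4)(0.28)² = 0.05488 kg m²; centre at d = 0.53 m, so the parallel axis theorem gives I = 0.05488 + (1.4)(0.53)² = 0.44814 kg m².
Total I = 0.13253 + 0.44814 = 0.58067 kg m².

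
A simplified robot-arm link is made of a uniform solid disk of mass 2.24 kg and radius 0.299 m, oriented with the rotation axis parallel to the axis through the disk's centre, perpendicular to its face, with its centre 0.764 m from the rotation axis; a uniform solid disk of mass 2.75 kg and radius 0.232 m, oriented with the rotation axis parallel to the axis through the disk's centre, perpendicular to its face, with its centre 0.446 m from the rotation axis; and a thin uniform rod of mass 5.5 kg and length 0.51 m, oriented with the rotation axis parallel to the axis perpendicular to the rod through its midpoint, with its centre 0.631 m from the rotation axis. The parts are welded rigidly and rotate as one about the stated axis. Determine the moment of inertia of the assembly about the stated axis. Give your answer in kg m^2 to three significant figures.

4.34

Solid disk: I_cm = (1/2)MR² = (1/2)(2.24)(0.299)² = 0.10013 kg m^2; centre at d = 0.764 m, so the parallel axis theorem gives I = 0.10013 + (2.24)(0.764)² = 1.4076 kg m^2.
Solid disk: I_cm = (1/2)MR² = (1/2)(2.75)(0.232)² = 0.074008 kg m^2; centre at d = 0.446 m, so the parallel axis theorem gives I = 0.074008 + (2.75)(0.446)² = 0.62103 kg m^2.
Thin rod: I_cm = (1/12)ML² = (1/12)(5.5)(0.51)² = 0.11921 kg m^2; centre at d = 0.631 m, so the parallel axis theorem gives I = 0.11921 + (5.5)(0.631)² = 2.3091 kg m^2.
Total I = 1.4076 + 0.62103 + 2.3091 = 4.3377 kg m^2.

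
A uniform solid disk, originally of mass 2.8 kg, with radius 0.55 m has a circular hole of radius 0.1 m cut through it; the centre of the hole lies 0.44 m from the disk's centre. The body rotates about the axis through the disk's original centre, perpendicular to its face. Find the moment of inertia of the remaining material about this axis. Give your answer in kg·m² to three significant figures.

Unpierced body about its centre: I₀ = (1/2)MR² = (1/2)(2.8)(0.55)² = 0.4235 kg·m².
The removed disk has mass m = M·(r/R)² = (2.8)(0.1/0.55)² = 0.092562 kg (same uniform areal density).
Its moment of inertia about the rotation axis (parallel-axis theorem): I_hole = (1/2)mr² + md² = (1/2)(0.092562)(0.1)² + (0.092562)(0.44)² = 0.018383 kg·m².
Treating the hole as negative mass, I = I₀ − I_hole = 0.4235 − 0.018383 = 0.40512 kg·m².

0.405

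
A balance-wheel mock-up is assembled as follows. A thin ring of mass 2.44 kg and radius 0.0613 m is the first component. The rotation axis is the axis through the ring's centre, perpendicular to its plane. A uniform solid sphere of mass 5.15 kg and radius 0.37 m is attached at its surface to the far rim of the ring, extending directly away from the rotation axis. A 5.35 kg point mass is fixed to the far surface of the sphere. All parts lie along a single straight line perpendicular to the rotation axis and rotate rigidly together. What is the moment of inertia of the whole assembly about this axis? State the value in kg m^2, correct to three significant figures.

4.68

Thin ring: I_cm = MR² = (2.44)(0.0613)² = 0.0091688 kg m^2; axis through the centre, so I = 0.0091688 kg m^2.
Solid sphere: I_cm = (2/5)MR² = (2/5)(5.15)(0.37)² = 0.28201 kg m^2; centre at d = 0.0613 + 0.37 = 0.4313 m, so the parallel axis theorem gives I = 0.28201 + (5.15)(0.4313)² = 1.24 kg m^2.
Point mass: I_cm = 0; centre at d = 0.0613 + 0.37 + 0.37 = 0.8013 m, so the parallel axis theorem gives I = 0 + (5.35)(0.8013)² = 3.4351 kg m^2.
Total I = 0.0091688 + 1.24 + 3.4351 = 4.6843 kg m^2.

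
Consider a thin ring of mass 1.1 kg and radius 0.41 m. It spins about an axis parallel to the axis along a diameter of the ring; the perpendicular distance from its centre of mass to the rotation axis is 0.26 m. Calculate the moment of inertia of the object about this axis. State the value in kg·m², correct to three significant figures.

I_cm = (1/2)MR² = (1/2)(1.1)(0.41)² = 0.092455 kg·m²; centre at d = 0.26 m, so the parallel axis theorem gives I = 0.092455 + (1.1)(0.26)² = 0.16681 kg·m².

0.167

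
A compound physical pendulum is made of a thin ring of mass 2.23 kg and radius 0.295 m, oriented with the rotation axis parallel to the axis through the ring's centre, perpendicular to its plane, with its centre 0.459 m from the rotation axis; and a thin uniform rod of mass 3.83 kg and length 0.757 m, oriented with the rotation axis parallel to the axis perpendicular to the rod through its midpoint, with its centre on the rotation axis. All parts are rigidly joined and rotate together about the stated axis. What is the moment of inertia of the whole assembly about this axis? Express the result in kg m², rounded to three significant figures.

Thin ring: I_cm = MR² = (2.23)(0.295)² = 0.19407 kg m²; centre at d = 0.459 m, so I = I_cm + Md² gives I = 0.19407 + (2.23)(0.459)² = 0.66388 kg m².
Thin rod: I_cm = (1/12)ML² = (1/12)(3.83)(0.757)² = 0.1829 kg m²; axis through the centre, so I = 0.1829 kg m².
Total I = 0.66388 + 0.1829 = 0.84678 kg m².

0.847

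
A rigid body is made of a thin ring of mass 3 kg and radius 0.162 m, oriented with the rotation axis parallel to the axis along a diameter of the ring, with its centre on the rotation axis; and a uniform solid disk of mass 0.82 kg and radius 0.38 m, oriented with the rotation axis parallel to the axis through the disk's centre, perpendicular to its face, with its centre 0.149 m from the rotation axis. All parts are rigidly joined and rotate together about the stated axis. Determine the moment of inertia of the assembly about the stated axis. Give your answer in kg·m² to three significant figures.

Thin ring: I_cm = (1/2)MR² = (1/2)(3)(0.162)² = 0.039366 kg·m²; axis through the centre, so I = 0.039366 kg·m².
Solid disk: I_cm = (1/2)MR² = (1/2)(0.82)(0.38)² = 0.059204 kg·m²; centre at d = 0.149 m, so the parallel axis theorem gives I = 0.059204 + (0.82)(0.149)² = 0.077409 kg·m².
Total I = 0.039366 + 0.077409 = 0.11677 kg·m².

0.117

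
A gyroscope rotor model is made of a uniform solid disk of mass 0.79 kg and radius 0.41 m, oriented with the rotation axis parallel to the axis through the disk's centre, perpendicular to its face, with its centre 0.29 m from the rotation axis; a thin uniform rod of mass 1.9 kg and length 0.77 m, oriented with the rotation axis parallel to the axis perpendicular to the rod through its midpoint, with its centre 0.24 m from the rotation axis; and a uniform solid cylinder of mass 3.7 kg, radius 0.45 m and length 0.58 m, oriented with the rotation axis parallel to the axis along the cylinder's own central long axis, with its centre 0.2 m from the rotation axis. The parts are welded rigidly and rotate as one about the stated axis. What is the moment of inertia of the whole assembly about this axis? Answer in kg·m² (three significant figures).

0.859

Solid disk: I_cm = (1/2)MR² = (1/2)(0.79)(0.41)² = 0.066399 kg·m²; centre at d = 0.29 m, so the parallel axis theorem gives I = 0.066399 + (0.79)(0.29)² = 0.13284 kg·m².
Thin rod: I_cm = (1/12)ML² = (1/12)(1.9)(0.77)² = 0.093876 kg·m²; centre at d = 0.24 m, so the parallel axis theorem gives I = 0.093876 + (1.9)(0.24)² = 0.20332 kg·m².
Solid cylinder: I_cm = (1/2)MR² = (1/2)(3.7)(0.45)² = 0.37463 kg·m²; centre at d = 0.2 m, so the parallel axis theorem gives I = 0.37463 + (3.7)(0.2)² = 0.52263 kg·m².
Total I = 0.13284 + 0.20332 + 0.52263 = 0.85878 kg·m².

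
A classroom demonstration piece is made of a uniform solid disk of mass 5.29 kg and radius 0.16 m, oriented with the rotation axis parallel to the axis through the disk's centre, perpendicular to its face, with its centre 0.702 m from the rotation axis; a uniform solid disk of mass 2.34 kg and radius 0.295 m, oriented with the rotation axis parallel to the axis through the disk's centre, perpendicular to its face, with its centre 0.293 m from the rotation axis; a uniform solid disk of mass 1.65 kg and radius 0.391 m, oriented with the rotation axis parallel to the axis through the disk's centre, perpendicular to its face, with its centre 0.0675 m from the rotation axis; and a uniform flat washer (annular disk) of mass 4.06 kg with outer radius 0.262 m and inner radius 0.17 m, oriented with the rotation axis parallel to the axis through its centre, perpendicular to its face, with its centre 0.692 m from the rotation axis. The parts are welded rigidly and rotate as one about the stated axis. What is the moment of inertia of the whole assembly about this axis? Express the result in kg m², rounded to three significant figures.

Solid disk: I_cm = (1/2)MR² = (1/2)(5.29)(0.16)² = 0.067712 kg m²; centre at d = 0.702 m, so I = I_cm + Md² gives I = 0.067712 + (5.29)(0.702)² = 2.6746 kg m².
Solid disk: I_cm = (1/2)MR² = (1/2)(2.34)(0.295)² = 0.10182 kg m²; centre at d = 0.293 m, so I = I_cm + Md² gives I = 0.10182 + (2.34)(0.293)² = 0.30271 kg m².
Solid disk: I_cm = (1/2)MR² = (1/2)(1.65)(0.391)² = 0.12613 kg m²; centre at d = 0.0675 m, so I = I_cm + Md² gives I = 0.12613 + (1.65)(0.0675)² = 0.13364 kg m².
Annular disk: I_cm = (1/2)M(R²+r²) = (1/2)(4.06)[(0.262)² + (0.17)²] = 0.19801 kg m²; centre at d = 0.692 m, so I = I_cm + Md² gives I = 0.19801 + (4.06)(0.692)² = 2.1422 kg m².
Total I = 2.6746 + 0.30271 + 0.13364 + 2.1422 = 5.2532 kg m².

5.25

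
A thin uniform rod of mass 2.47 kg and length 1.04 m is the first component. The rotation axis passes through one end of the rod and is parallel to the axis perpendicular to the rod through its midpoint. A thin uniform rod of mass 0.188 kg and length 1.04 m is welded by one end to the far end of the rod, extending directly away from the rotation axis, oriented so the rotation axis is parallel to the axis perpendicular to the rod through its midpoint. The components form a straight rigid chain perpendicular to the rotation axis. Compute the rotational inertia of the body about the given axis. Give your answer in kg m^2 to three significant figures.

1.36

Thin rod: I_cm = (1/12)ML² = (1/12)(2.47)(1.04)² = 0.22263 kg m^2; centre at d = 0.52 m, so I = I_cm + Md² gives I = 0.22263 + (2.47)(0.52)² = 0.89052 kg m^2.
Thin rod: I_cm = (1/12)ML² = (1/12)(0.188)(1.04)² = 0.016945 kg m^2; centre at d = 0.52 + 0.52 + 0.52 = 1.56 m, so I = I_cm + Md² gives I = 0.016945 + (0.188)(1.56)² = 0.47446 kg m^2.
Total I = 0.89052 + 0.47446 = 1.365 kg m^2.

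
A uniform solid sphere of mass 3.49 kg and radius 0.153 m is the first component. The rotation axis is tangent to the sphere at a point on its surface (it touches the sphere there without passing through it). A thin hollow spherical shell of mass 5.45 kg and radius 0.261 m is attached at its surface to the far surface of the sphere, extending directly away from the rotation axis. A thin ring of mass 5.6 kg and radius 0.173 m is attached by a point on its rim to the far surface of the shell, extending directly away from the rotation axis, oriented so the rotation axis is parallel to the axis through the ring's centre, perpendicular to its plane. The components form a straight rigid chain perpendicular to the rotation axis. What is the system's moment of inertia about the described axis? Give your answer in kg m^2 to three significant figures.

7.89

Solid sphere: I_cm = (2/5)MR² = (2/5)(3.49)(0.153)² = 0.032679 kg m^2; centre at d = 0.153 m, so I = I_cm + Md² gives I = 0.032679 + (3.49)(0.153)² = 0.11438 kg m^2.
Spherical shell: I_cm = (2/3)MR² = (2/3)(5.45)(0.261)² = 0.24751 kg m^2; centre at d = 0.153 + 0.153 + 0.261 = 0.567 m, so I = I_cm + Md² gives I = 0.24751 + (5.45)(0.567)² = 1.9996 kg m^2.
Thin ring: I_cm = MR² = (5.6)(0.173)² = 0.1676 kg m^2; centre at d = 0.153 + 0.153 + 0.261 + 0.261 + 0.173 = 1.001 m, so I = I_cm + Md² gives I = 0.1676 + (5.6)(1.001)² = 5.7788 kg m^2.
Total I = 0.11438 + 1.9996 + 5.7788 = 7.8928 kg m^2.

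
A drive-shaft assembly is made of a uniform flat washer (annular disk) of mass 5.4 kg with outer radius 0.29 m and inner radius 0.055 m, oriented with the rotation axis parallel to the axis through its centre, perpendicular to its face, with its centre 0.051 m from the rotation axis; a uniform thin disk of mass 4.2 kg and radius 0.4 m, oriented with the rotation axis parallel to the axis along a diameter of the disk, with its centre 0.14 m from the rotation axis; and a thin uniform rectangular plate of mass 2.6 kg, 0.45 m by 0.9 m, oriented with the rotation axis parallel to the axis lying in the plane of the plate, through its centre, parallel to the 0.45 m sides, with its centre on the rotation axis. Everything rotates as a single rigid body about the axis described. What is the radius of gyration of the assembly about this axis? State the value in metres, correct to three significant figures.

0.235

Annular disk: I_cm = (1/2)M(R²+r²) = (1/2)(5.4)[(0.29)² + (0.055)²] = 0.23524 kg m^2; centre at d = 0.051 m, so I = I_cm + Md² gives I = 0.23524 + (5.4)(0.051)² = 0.24928 kg m^2.
Thin disk: I_cm = (1/4)MR² = (1/4)(4.2)(0.4)² = 0.168 kg m^2; centre at d = 0.14 m, so I = I_cm + Md² gives I = 0.168 + (4.2)(0.14)² = 0.25032 kg m^2.
Rectangular plate: I_cm = (1/12)Mb² = (1/12)(2.6)(0.9)² = 0.1755 kg m^2; axis through the centre, so I = 0.1755 kg m^2.
Total I = 0.6751 kg m^2; total mass M = 12.2 kg.
k = √(I/M) = √(0.6751/12.2) = 0.23524 m.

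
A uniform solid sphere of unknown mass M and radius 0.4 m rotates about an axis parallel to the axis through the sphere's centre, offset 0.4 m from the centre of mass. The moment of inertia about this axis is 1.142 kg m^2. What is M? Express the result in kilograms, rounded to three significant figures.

5.10

I = I_cm + Md² = (2/5)MR² + Md² = M·[0.4·(0.4)² + (0.4)²] = M·0.224.
So M = 1.142 / 0.224 = 5.0982 kg.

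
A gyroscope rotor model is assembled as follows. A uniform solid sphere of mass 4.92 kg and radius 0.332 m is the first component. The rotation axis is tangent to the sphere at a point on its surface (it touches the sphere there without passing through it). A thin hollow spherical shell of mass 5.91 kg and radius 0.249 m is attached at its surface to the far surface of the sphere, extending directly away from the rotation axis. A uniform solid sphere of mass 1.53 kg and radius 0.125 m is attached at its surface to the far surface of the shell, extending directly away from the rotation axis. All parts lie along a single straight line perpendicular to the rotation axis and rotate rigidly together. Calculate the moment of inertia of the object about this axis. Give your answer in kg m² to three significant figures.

8.47

Solid sphere: I_cm = (2/5)MR² = (2/5)(4.92)(0.332)² = 0.21692 kg m²; centre at d = 0.332 m, so I = I_cm + Md² gives I = 0.21692 + (4.92)(0.332)² = 0.75922 kg m².
Spherical shell: I_cm = (2/3)MR² = (2/3)(5.91)(0.249)² = 0.24428 kg m²; centre at d = 0.332 + 0.332 + 0.249 = 0.913 m, so I = I_cm + Md² gives I = 0.24428 + (5.91)(0.913)² = 5.1707 kg m².
Solid sphere: I_cm = (2/5)MR² = (2/5)(1.53)(0.125)² = 0.0095625 kg m²; centre at d = 0.332 + 0.332 + 0.249 + 0.249 + 0.125 = 1.287 m, so I = I_cm + Md² gives I = 0.0095625 + (1.53)(1.287)² = 2.5438 kg m².
Total I = 0.75922 + 5.1707 + 2.5438 = 8.4737 kg m².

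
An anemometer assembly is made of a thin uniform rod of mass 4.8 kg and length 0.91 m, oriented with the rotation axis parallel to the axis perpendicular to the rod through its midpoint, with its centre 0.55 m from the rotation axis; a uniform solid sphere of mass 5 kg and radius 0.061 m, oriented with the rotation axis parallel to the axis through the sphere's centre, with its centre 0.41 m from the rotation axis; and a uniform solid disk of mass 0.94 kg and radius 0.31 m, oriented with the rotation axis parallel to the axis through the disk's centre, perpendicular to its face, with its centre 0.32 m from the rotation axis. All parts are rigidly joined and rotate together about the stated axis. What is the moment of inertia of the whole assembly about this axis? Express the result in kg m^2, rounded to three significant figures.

2.77

Thin rod: I_cm = (1/12)ML² = (1/12)(4.8)(0.91)² = 0.33124 kg m^2; centre at d = 0.55 m, so the parallel axis theorem gives I = 0.33124 + (4.8)(0.55)² = 1.7832 kg m^2.
Solid sphere: I_cm = (2/5)MR² = (2/5)(5)(0.061)² = 0.007442 kg m^2; centre at d = 0.41 m, so the parallel axis theorem gives I = 0.007442 + (5)(0.41)² = 0.84794 kg m^2.
Solid disk: I_cm = (1/2)MR² = (1/2)(0.94)(0.31)² = 0.045167 kg m^2; centre at d = 0.32 m, so the parallel axis theorem gives I = 0.045167 + (0.94)(0.32)² = 0.14142 kg m^2.
Total I = 1.7832 + 0.84794 + 0.14142 = 2.7726 kg m^2.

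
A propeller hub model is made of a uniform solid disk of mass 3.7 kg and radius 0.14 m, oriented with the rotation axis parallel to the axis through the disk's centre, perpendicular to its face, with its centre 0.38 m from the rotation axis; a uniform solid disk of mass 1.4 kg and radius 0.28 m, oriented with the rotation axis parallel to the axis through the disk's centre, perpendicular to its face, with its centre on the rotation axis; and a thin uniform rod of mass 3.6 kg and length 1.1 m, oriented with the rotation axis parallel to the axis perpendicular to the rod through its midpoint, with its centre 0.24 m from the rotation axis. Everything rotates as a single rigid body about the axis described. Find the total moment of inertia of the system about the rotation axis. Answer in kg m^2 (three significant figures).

1.20

Solid disk: I_cm = (1/2)MR² = (1/2)(3.7)(0.14)² = 0.03626 kg m^2; centre at d = 0.38 m, so the parallel axis theorem gives I = 0.03626 + (3.7)(0.38)² = 0.57054 kg m^2.
Solid disk: I_cm = (1/2)MR² = (1/2)(1.4)(0.28)² = 0.05488 kg m^2; axis through the centre, so I = 0.05488 kg m^2.
Thin rod: I_cm = (1/12)ML² = (1/12)(3.6)(1.1)² = 0.363 kg m^2; centre at d = 0.24 m, so the parallel axis theorem gives I = 0.363 + (3.6)(0.24)² = 0.57036 kg m^2.
Total I = 0.57054 + 0.05488 + 0.57036 = 1.1958 kg m^2.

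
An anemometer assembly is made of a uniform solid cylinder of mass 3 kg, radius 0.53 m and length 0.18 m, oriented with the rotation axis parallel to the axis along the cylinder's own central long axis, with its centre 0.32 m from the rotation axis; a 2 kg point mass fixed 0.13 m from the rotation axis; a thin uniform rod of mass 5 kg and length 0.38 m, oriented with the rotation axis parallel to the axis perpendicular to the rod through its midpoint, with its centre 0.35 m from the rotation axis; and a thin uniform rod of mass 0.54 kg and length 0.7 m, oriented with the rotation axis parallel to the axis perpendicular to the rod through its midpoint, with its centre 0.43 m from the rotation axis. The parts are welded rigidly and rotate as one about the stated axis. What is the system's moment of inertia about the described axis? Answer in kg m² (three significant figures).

1.56

Solid cylinder: I_cm = (1/2)MR² = (1/2)(3)(0.53)² = 0.42135 kg m²; centre at d = 0.32 m, so the parallel axis theorem gives I = 0.42135 + (3)(0.32)² = 0.72855 kg m².
Point mass: I_cm = 0; centre at d = 0.13 m, so the parallel axis theorem gives I = 0 + (2)(0.13)² = 0.0338 kg m².
Thin rod: I_cm = (1/12)ML² = (1/12)(5)(0.38)² = 0.060167 kg m²; centre at d = 0.35 m, so the parallel axis theorem gives I = 0.060167 + (5)(0.35)² = 0.67267 kg m².
Thin rod: I_cm = (1/12)ML² = (1/12)(0.54)(0.7)² = 0.02205 kg m²; centre at d = 0.43 m, so the parallel axis theorem gives I = 0.02205 + (0.54)(0.43)² = 0.1219 kg m².
Total I = 0.72855 + 0.0338 + 0.67267 + 0.1219 = 1.5569 kg m².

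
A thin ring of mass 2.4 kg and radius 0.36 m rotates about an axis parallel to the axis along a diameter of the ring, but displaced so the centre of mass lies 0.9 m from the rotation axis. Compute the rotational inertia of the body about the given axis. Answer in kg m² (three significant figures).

I_cm = (1/2)MR² = (1/2)(2.4)(0.36)² = 0.15552 kg m²; centre at d = 0.9 m, so the parallel axis theorem gives I = 0.15552 + (2.4)(0.9)² = 2.0995 kg m².

2.10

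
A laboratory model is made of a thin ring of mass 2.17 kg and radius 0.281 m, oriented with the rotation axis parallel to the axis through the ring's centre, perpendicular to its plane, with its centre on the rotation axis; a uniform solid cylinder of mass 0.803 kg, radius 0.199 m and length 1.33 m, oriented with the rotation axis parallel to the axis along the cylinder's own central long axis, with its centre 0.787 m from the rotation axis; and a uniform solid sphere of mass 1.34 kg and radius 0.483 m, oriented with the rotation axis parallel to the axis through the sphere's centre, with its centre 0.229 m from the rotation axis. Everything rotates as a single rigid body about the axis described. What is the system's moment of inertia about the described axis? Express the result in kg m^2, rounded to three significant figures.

Thin ring: I_cm = MR² = (2.17)(0.281)² = 0.17135 kg m^2; axis through the centre, so I = 0.17135 kg m^2.
Solid cylinder: I_cm = (1/2)MR² = (1/2)(0.803)(0.199)² = 0.0159 kg m^2; centre at d = 0.787 m, so the parallel axis theorem gives I = 0.0159 + (0.803)(0.787)² = 0.51325 kg m^2.
Solid sphere: I_cm = (2/5)MR² = (2/5)(1.34)(0.483)² = 0.12504 kg m^2; centre at d = 0.229 m, so the parallel axis theorem gives I = 0.12504 + (1.34)(0.229)² = 0.19531 kg m^2.
Total I = 0.17135 + 0.51325 + 0.19531 = 0.87991 kg m^2.

0.880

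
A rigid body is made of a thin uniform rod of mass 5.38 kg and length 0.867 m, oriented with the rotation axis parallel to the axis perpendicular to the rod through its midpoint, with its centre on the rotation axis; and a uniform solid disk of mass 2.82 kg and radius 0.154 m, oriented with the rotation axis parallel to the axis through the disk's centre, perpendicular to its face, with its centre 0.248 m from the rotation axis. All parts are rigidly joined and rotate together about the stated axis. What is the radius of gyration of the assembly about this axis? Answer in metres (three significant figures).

Thin rod: I_cm = (1/12)ML² = (1/12)(5.38)(0.867)² = 0.33701 kg m^2; axis through the centre, so I = 0.33701 kg m^2.
Solid disk: I_cm = (1/2)MR² = (1/2)(2.82)(0.154)² = 0.03344 kg m^2; centre at d = 0.248 m, so I = I_cm + Md² gives I = 0.03344 + (2.82)(0.248)² = 0.20688 kg m^2.
Total I = 0.54389 kg m^2; total mass M = 8.2 kg.
k = √(I/M) = √(0.54389/8.2) = 0.25754 m.

0.258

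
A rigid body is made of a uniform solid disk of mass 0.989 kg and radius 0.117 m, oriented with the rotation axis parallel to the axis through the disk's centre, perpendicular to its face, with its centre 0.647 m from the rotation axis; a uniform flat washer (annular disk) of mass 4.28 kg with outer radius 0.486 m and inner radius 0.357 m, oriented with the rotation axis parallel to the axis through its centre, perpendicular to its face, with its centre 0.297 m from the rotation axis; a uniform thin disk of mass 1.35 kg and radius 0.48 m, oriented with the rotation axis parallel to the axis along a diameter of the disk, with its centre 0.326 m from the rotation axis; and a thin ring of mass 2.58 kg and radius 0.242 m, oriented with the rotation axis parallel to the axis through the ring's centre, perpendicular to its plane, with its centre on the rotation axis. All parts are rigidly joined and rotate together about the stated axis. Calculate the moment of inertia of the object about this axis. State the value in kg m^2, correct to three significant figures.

1.95

Solid disk: I_cm = (1/2)MR² = (1/2)(0.989)(0.117)² = 0.0067692 kg m^2; centre at d = 0.647 m, so the parallel axis theorem gives I = 0.0067692 + (0.989)(0.647)² = 0.42077 kg m^2.
Annular disk: I_cm = (1/2)M(R²+r²) = (1/2)(4.28)[(0.486)² + (0.357)²] = 0.7782 kg m^2; centre at d = 0.297 m, so the parallel axis theorem gives I = 0.7782 + (4.28)(0.297)² = 1.1557 kg m^2.
Thin disk: I_cm = (1/4)MR² = (1/4)(1.35)(0.48)² = 0.07776 kg m^2; centre at d = 0.326 m, so the parallel axis theorem gives I = 0.07776 + (1.35)(0.326)² = 0.22123 kg m^2.
Thin ring: I_cm = MR² = (2.58)(0.242)² = 0.1511 kg m^2; axis through the centre, so I = 0.1511 kg m^2.
Total I = 0.42077 + 1.1557 + 0.22123 + 0.1511 = 1.9488 kg m^2.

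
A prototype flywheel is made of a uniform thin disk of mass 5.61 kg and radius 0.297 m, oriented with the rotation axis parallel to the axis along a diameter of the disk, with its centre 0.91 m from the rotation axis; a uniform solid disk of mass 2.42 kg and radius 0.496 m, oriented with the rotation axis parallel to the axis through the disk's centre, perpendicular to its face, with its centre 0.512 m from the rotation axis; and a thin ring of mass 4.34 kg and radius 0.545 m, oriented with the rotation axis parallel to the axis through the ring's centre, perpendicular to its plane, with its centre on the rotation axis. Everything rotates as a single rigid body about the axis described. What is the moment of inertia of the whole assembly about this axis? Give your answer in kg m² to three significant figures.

6.99

Thin disk: I_cm = (1/4)MR² = (1/4)(5.61)(0.297)² = 0.12371 kg m²; centre at d = 0.91 m, so the parallel axis theorem gives I = 0.12371 + (5.61)(0.91)² = 4.7694 kg m².
Solid disk: I_cm = (1/2)MR² = (1/2)(2.42)(0.496)² = 0.29768 kg m²; centre at d = 0.512 m, so the parallel axis theorem gives I = 0.29768 + (2.42)(0.512)² = 0.93207 kg m².
Thin ring: I_cm = MR² = (4.34)(0.545)² = 1.2891 kg m²; axis through the centre, so I = 1.2891 kg m².
Total I = 4.7694 + 0.93207 + 1.2891 = 6.9905 kg m².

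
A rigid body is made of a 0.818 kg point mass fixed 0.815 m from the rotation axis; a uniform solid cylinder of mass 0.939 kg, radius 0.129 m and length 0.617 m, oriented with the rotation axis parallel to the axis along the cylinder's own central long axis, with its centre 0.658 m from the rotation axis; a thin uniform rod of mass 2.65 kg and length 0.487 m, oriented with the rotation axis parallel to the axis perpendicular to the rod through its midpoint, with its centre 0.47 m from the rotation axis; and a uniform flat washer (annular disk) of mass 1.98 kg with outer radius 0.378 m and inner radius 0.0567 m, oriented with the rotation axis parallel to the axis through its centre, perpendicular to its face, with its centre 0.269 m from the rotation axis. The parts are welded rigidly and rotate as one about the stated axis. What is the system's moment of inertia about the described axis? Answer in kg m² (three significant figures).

Point mass: I_cm = 0; centre at d = 0.815 m, so I = I_cm + Md² gives I = 0 + (0.818)(0.815)² = 0.54334 kg m².
Solid cylinder: I_cm = (1/2)MR² = (1/2)(0.939)(0.129)² = 0.0078129 kg m²; centre at d = 0.658 m, so I = I_cm + Md² gives I = 0.0078129 + (0.939)(0.658)² = 0.41437 kg m².
Thin rod: I_cm = (1/12)ML² = (1/12)(2.65)(0.487)² = 0.052375 kg m²; centre at d = 0.47 m, so I = I_cm + Md² gives I = 0.052375 + (2.65)(0.47)² = 0.63776 kg m².
Annular disk: I_cm = (1/2)M(R²+r²) = (1/2)(1.98)[(0.378)² + (0.0567)²] = 0.14464 kg m²; centre at d = 0.269 m, so I = I_cm + Md² gives I = 0.14464 + (1.98)(0.269)² = 0.28791 kg m².
Total I = 0.54334 + 0.41437 + 0.63776 + 0.28791 = 1.8834 kg m².

1.88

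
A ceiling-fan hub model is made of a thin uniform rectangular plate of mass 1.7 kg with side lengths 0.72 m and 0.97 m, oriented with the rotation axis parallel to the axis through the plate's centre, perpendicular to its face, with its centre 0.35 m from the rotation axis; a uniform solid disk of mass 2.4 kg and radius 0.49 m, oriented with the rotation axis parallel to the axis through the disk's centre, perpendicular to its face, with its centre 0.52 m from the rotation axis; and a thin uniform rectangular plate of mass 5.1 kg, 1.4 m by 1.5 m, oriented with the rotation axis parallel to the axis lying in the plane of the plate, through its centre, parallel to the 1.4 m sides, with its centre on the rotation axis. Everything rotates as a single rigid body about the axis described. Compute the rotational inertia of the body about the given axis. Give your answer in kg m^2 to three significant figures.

2.31

Rectangular plate: I_cm = (1/12)M(a²+b²) = (1/12)(1.7)[(0.72)² + (0.97)²] = 0.20673 kg m^2; centre at d = 0.35 m, so I = I_cm + Md² gives I = 0.20673 + (1.7)(0.35)² = 0.41498 kg m^2.
Solid disk: I_cm = (1/2)MR² = (1/2)(2.4)(0.49)² = 0.28812 kg m^2; centre at d = 0.52 m, so I = I_cm + Md² gives I = 0.28812 + (2.4)(0.52)² = 0.93708 kg m^2.
Rectangular plate: I_cm = (1/12)Mb² = (1/12)(5.1)(1.5)² = 0.95625 kg m^2; axis through the centre, so I = 0.95625 kg m^2.
Total I = 0.41498 + 0.93708 + 0.95625 = 2.3083 kg m^2.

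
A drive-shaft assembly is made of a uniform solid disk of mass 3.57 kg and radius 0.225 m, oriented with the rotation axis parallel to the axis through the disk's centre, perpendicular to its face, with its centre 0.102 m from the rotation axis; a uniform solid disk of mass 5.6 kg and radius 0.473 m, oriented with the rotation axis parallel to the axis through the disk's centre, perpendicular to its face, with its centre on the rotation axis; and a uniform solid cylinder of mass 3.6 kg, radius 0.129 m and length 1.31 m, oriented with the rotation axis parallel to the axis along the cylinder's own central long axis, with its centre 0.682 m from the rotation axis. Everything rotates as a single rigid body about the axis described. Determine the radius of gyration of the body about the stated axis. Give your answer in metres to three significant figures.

0.439

Solid disk: I_cm = (1/2)MR² = (1/2)(3.57)(0.225)² = 0.090366 kg m^2; centre at d = 0.102 m, so I = I_cm + Md² gives I = 0.090366 + (3.57)(0.102)² = 0.12751 kg m^2.
Solid disk: I_cm = (1/2)MR² = (1/2)(5.6)(0.473)² = 0.62644 kg m^2; axis through the centre, so I = 0.62644 kg m^2.
Solid cylinder: I_cm = (1/2)MR² = (1/2)(3.6)(0.129)² = 0.029954 kg m^2; centre at d = 0.682 m, so I = I_cm + Md² gives I = 0.029954 + (3.6)(0.682)² = 1.7044 kg m^2.
Total I = 2.4583 kg m^2; total mass M = 12.77 kg.
k = √(I/M) = √(2.4583/12.77) = 0.43876 m.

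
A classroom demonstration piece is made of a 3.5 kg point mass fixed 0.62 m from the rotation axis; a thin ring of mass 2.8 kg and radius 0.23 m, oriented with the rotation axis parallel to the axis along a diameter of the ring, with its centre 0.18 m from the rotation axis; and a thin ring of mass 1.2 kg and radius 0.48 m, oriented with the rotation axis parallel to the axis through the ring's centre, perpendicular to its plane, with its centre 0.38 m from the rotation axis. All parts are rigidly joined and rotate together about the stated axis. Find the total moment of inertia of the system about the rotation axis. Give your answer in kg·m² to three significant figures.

1.96

Point mass: I_cm = 0; centre at d = 0.62 m, so the parallel axis theorem gives I = 0 + (3.5)(0.62)² = 1.3454 kg·m².
Thin ring: I_cm = (1/2)MR² = (1/2)(2.8)(0.23)² = 0.07406 kg·m²; centre at d = 0.18 m, so the parallel axis theorem gives I = 0.07406 + (2.8)(0.18)² = 0.16478 kg·m².
Thin ring: I_cm = MR² = (1.2)(0.48)² = 0.27648 kg·m²; centre at d = 0.38 m, so the parallel axis theorem gives I = 0.27648 + (1.2)(0.38)² = 0.44976 kg·m².
Total I = 1.3454 + 0.16478 + 0.44976 = 1.9599 kg·m².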